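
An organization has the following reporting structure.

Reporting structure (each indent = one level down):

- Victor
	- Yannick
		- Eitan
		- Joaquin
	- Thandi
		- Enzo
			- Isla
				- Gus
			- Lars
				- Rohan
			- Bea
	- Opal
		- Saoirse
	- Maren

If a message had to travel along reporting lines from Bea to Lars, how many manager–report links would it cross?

Bea is 1 level below Enzo, and Lars is 1 level below Enzo (their lowest common manager). The shortest path runs up from Bea to Enzo and back down to Lars: 1 + 1 = 2 links.

2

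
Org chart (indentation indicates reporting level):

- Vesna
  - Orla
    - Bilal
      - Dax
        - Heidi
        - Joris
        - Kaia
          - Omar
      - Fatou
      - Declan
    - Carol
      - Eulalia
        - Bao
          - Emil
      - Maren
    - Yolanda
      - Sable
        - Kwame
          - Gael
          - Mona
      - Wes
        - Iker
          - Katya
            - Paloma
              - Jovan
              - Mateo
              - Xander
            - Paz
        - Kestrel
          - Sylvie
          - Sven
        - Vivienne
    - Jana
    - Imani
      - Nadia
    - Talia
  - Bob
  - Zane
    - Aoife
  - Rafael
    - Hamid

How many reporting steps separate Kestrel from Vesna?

Chain from Kestrel up to Vesna: Kestrel → Wes → Yolanda → Orla → Vesna. That is 4 steps up, so Kestrel is 4 levels below Vesna.

4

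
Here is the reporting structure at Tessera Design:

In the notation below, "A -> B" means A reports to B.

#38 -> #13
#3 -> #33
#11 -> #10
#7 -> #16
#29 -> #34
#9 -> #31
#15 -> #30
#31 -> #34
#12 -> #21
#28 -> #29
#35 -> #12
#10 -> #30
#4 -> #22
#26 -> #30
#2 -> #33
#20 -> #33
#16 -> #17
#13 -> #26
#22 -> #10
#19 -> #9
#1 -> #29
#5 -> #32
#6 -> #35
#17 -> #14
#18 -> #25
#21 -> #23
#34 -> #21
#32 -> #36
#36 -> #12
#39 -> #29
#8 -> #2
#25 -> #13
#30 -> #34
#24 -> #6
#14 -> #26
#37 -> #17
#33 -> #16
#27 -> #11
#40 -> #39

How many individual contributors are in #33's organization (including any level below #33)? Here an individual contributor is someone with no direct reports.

The people in #33's organization with no one reporting to them are #3, #8, #20. That is 3.

3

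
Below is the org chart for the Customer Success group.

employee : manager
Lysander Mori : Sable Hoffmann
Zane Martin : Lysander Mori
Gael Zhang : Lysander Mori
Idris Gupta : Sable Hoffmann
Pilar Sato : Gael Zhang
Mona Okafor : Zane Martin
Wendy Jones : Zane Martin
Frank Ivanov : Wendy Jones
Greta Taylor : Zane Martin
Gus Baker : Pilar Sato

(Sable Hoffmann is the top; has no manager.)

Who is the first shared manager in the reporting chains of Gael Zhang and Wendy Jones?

Lysander Mori

Gael Zhang's chain of managers is Lysander Mori, Sable Hoffmann. Wendy Jones's chain of managers is Zane Martin, Lysander Mori, Sable Hoffmann. The first manager that appears in both chains is Lysander Mori.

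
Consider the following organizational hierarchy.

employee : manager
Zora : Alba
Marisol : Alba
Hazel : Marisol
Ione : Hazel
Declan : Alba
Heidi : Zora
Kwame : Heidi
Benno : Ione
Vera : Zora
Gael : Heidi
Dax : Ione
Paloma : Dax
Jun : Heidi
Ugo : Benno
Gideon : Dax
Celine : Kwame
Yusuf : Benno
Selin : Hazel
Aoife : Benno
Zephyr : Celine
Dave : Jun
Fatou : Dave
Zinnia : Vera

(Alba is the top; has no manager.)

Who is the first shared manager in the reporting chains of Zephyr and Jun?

Zephyr's chain of managers is Celine, Kwame, Heidi, Zora, Alba. Jun's chain of managers is Heidi, Zora, Alba. The first manager that appears in both chains is Heidi.

Heidi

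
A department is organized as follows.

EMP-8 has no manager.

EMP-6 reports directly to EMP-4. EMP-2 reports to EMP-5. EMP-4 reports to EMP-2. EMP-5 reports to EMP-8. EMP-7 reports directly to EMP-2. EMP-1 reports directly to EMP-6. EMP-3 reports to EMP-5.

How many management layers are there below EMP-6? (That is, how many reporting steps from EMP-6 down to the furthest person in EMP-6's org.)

1

The longest chain under EMP-6 runs EMP-6 → EMP-1, which is 1 level below EMP-6.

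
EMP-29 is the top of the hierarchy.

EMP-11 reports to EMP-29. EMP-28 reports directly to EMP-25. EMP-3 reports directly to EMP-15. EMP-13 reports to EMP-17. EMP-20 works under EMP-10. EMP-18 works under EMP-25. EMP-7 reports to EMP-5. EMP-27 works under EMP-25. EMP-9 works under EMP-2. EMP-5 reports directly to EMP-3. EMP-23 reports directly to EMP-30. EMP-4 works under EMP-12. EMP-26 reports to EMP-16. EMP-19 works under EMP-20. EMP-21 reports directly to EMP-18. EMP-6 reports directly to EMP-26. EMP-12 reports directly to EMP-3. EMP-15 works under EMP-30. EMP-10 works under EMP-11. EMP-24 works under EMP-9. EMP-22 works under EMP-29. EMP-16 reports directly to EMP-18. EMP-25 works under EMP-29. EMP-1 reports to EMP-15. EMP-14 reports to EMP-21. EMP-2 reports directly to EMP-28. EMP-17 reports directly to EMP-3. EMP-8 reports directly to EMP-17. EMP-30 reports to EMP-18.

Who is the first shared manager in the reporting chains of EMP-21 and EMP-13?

EMP-18

EMP-21's chain of managers is EMP-18, EMP-25, EMP-29. EMP-13's chain of managers is EMP-17, EMP-3, EMP-15, EMP-30, EMP-18, EMP-25, EMP-29. The first manager that appears in both chains is EMP-18.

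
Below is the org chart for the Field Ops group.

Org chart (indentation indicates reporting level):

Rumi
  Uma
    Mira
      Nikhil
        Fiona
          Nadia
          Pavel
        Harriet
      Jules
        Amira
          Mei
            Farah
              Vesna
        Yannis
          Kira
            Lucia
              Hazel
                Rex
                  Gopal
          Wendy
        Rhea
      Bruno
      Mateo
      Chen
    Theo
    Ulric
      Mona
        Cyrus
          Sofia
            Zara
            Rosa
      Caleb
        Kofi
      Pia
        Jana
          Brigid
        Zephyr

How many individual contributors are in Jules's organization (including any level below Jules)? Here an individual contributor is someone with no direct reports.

The people in Jules's organization with no one reporting to them are Rhea, Wendy, Gopal, Vesna. That is 4.

4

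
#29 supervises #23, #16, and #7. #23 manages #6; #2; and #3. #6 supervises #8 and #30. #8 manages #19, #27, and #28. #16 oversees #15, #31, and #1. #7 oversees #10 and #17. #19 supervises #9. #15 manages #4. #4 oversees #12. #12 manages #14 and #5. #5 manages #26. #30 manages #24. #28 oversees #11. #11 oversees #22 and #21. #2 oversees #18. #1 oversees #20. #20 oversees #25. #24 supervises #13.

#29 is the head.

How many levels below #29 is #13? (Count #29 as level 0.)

5

Chain from #13 up to #29: #13 → #24 → #30 → #6 → #23 → #29. That is 5 steps up, so #13 is 5 levels below #29.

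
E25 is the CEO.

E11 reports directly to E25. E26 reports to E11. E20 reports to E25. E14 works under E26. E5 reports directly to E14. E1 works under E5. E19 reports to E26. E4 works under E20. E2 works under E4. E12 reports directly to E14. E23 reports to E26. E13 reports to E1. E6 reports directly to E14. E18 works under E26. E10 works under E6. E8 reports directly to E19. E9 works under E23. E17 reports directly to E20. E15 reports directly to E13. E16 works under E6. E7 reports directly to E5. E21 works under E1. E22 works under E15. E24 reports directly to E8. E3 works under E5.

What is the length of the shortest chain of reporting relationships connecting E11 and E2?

E11 is 1 level below E25, and E2 is 3 levels below E25 (their lowest common manager). The shortest path runs up from E11 to E25 and back down to E2: 1 + 3 = 4 links.

4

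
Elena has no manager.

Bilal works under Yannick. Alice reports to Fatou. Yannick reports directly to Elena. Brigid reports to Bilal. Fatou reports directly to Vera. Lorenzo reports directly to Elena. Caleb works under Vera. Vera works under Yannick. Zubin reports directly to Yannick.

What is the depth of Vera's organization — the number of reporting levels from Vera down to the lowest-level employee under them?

2

The longest chain under Vera runs Vera → Fatou → Alice, which is 2 levels below Vera.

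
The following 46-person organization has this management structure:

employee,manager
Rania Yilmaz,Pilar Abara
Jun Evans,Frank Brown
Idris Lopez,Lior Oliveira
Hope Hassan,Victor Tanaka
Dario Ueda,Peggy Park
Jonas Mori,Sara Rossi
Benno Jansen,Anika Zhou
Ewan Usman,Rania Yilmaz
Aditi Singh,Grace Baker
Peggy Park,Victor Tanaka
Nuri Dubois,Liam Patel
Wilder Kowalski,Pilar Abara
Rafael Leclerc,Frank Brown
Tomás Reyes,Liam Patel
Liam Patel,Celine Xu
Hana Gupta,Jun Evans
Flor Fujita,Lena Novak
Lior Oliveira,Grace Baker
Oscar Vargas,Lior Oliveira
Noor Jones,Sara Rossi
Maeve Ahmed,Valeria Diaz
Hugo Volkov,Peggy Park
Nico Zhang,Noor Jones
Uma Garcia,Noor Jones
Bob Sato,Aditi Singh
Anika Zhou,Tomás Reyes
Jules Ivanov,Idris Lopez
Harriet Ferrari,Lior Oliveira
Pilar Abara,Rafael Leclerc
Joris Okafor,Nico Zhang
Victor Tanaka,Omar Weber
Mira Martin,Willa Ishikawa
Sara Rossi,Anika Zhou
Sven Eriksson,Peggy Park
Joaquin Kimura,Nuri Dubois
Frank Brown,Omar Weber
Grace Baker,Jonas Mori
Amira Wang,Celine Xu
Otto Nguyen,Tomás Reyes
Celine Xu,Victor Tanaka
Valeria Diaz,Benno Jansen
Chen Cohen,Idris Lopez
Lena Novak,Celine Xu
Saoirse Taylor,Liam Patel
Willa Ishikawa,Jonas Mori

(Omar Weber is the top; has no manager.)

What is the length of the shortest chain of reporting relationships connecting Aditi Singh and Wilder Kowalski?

13

Aditi Singh is 9 levels below Omar Weber, and Wilder Kowalski is 4 levels below Omar Weber (their lowest common manager). The shortest path runs up from Aditi Singh to Omar Weber and back down to Wilder Kowalski: 9 + 4 = 13 links.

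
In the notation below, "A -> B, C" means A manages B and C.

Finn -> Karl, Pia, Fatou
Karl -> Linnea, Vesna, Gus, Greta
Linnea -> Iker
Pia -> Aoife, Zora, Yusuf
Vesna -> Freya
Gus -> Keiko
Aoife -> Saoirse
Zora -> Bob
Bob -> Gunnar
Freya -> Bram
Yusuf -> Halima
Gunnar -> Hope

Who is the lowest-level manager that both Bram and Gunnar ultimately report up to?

Bram's chain of managers is Freya, Vesna, Karl, Finn. Gunnar's chain of managers is Bob, Zora, Pia, Finn. The first manager that appears in both chains is Finn.

Finn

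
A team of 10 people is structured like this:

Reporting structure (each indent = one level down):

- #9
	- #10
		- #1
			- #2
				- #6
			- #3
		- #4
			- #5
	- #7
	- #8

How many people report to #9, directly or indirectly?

#9 directly manages #10, #7, #8. Under #10: #4, #5, #1, #3, #2, #6 (6). #7 has no reports. #8 has no reports. So #9's organization is 3 direct reports plus everyone under them: 7 + 1 + 1 = 9.

9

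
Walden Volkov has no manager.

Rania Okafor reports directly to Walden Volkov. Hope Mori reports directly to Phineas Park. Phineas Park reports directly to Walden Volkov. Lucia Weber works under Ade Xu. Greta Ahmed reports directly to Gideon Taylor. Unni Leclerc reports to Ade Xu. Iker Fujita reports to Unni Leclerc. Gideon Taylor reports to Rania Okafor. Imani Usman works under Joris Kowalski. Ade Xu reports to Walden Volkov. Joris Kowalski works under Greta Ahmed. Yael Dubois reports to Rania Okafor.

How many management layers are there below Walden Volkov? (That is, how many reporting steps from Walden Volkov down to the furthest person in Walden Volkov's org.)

5

The longest chain under Walden Volkov runs Walden Volkov → Rania Okafor → Gideon Taylor → Greta Ahmed → Joris Kowalski → Imani Usman, which is 5 levels below Walden Volkov.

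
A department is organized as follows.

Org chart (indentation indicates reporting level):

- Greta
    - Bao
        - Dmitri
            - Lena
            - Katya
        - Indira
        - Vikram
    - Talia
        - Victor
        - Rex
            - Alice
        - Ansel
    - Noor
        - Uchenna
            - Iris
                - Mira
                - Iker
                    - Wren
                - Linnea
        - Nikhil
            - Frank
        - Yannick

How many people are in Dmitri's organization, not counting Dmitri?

Dmitri directly manages Lena, Katya. Lena has no reports. Katya has no reports. So Dmitri's organization is 2 direct reports plus everyone under them: 1 + 1 = 2.

2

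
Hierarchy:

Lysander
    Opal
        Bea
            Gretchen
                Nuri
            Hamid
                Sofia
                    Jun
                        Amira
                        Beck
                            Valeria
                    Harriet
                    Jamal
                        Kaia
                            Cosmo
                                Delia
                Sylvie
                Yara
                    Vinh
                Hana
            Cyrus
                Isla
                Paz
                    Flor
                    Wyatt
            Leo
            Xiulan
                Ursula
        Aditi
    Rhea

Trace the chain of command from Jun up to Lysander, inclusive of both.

Jun reports to Sofia. Sofia reports to Hamid. Hamid reports to Bea. Bea reports to Opal. Opal reports to Lysander. Lysander is at the top.

Jun -> Sofia -> Hamid -> Bea -> Opal -> Lysander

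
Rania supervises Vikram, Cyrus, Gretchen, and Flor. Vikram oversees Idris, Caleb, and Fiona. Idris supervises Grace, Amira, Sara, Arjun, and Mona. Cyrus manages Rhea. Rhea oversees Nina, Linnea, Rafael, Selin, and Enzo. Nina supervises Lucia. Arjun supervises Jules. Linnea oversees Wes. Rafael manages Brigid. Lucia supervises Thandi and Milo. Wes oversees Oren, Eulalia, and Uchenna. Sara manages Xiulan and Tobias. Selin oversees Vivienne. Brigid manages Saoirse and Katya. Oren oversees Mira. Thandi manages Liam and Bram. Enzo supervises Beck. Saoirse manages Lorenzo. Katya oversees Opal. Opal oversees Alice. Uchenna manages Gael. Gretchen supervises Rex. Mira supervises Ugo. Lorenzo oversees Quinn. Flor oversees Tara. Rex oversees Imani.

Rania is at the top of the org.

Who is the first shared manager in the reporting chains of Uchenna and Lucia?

Rhea

Uchenna's chain of managers is Wes, Linnea, Rhea, Cyrus, Rania. Lucia's chain of managers is Nina, Rhea, Cyrus, Rania. The first manager that appears in both chains is Rhea.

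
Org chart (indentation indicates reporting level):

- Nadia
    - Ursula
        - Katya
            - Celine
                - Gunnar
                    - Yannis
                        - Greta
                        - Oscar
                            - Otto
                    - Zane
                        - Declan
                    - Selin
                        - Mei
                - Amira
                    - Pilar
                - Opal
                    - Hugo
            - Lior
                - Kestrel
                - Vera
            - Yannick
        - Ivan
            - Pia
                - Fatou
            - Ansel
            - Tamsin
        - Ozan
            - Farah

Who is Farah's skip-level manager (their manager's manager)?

Ursula

Farah reports to Ozan, and Ozan reports to Ursula. So Farah's skip-level manager is Ursula.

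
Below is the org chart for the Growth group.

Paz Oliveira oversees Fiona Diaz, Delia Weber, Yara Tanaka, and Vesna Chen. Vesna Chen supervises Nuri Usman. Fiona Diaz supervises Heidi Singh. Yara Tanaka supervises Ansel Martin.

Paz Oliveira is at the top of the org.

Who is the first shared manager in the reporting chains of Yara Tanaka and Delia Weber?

Paz Oliveira

Yara Tanaka's chain of managers is Paz Oliveira. Delia Weber's chain of managers is Paz Oliveira. The first manager that appears in both chains is Paz Oliveira.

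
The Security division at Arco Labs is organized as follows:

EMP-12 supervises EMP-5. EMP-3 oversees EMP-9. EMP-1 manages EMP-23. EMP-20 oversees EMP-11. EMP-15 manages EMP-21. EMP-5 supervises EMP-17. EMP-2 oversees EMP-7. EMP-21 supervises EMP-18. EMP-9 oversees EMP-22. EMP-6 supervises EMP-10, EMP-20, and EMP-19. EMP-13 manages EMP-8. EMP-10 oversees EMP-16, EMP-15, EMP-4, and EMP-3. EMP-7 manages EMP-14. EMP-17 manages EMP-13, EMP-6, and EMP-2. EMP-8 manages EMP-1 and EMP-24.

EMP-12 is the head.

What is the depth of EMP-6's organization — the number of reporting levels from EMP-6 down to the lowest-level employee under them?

4

The longest chain under EMP-6 runs EMP-6 → EMP-10 → EMP-3 → EMP-9 → EMP-22, which is 4 levels below EMP-6.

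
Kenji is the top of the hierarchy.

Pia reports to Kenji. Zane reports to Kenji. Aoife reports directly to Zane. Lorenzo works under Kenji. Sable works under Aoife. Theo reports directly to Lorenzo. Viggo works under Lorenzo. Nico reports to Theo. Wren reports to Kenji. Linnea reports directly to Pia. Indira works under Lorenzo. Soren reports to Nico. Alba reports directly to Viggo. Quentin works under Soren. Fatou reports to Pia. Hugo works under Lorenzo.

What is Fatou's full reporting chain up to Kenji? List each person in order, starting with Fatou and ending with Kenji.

Fatou reports to Pia. Pia reports to Kenji. Kenji is at the top.

Fatou -> Pia -> Kenji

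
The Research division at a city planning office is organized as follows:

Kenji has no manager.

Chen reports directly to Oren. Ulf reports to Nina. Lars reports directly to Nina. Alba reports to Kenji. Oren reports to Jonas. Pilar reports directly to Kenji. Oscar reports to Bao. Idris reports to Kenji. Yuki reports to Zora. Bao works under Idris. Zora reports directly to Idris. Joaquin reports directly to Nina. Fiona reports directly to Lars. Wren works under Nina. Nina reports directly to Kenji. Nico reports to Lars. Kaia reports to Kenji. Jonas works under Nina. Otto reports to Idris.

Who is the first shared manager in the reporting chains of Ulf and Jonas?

Ulf's chain of managers is Nina, Kenji. Jonas's chain of managers is Nina, Kenji. The first manager that appears in both chains is Nina.

Nina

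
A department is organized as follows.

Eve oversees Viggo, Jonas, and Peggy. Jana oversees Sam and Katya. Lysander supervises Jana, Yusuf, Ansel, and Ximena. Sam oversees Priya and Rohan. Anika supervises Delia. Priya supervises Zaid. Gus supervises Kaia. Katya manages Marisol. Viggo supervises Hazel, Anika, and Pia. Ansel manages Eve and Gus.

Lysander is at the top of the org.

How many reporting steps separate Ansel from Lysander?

Chain from Ansel up to Lysander: Ansel → Lysander. That is 1 step up, so Ansel is 1 level below Lysander.

1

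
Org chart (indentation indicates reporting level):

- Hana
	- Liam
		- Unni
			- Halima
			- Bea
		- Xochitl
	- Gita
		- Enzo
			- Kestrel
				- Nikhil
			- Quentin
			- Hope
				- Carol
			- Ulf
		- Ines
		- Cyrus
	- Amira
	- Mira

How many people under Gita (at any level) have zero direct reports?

The people in Gita's organization with no one reporting to them are Cyrus, Ines, Ulf, Carol, Quentin, Nikhil. That is 6.

6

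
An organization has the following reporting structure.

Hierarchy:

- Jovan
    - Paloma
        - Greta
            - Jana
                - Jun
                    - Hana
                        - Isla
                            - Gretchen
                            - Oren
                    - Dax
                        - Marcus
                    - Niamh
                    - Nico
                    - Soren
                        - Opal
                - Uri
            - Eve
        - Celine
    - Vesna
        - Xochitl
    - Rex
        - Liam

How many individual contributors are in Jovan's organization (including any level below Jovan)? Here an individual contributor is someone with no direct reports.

The people in Jovan's organization with no one reporting to them are Liam, Xochitl, Celine, Eve, Uri, Opal, Nico, Niamh, Marcus, Oren, Gretchen. That is 11.

11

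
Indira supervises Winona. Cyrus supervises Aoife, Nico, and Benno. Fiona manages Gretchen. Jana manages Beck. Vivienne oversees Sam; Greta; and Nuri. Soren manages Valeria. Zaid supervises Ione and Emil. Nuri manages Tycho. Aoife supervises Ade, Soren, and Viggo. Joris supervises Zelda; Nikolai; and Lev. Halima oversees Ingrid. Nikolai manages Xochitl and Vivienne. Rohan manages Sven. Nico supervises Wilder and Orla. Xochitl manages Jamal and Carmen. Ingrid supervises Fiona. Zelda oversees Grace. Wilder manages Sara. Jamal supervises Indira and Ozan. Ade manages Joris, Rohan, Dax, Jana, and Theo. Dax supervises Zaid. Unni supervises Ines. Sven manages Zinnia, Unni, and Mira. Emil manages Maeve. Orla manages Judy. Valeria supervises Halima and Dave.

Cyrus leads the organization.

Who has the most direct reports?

Direct-report counts: Cyrus has 3; Nico has 2; Orla has 1; Wilder has 1; Aoife has 3; Soren has 1; Valeria has 2; Halima has 1; Ingrid has 1; Fiona has 1; Ade has 5; Dax has 1; Zaid has 2; Emil has 1; Jana has 1; Rohan has 1; Sven has 3; Unni has 1; Joris has 3; Zelda has 1; Nikolai has 2; Vivienne has 3; Nuri has 1; Xochitl has 2; Jamal has 2; Indira has 1. The largest is 5, held by Ade.

Ade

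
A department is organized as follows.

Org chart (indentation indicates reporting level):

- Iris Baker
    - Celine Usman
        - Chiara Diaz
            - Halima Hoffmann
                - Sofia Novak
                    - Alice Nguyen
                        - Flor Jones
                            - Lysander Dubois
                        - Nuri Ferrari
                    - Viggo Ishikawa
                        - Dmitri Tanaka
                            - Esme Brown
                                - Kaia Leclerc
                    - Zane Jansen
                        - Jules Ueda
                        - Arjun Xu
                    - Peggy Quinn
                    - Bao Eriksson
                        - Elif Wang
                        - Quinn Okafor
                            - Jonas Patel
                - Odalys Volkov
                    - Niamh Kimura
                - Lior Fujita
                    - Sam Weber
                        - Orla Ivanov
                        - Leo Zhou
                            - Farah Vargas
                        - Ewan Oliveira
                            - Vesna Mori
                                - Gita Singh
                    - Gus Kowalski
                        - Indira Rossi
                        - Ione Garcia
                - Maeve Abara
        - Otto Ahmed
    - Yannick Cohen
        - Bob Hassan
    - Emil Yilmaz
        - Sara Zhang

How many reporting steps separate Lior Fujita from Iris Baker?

Chain from Lior Fujita up to Iris Baker: Lior Fujita → Halima Hoffmann → Chiara Diaz → Celine Usman → Iris Baker. That is 4 steps up, so Lior Fujita is 4 levels below Iris Baker.

4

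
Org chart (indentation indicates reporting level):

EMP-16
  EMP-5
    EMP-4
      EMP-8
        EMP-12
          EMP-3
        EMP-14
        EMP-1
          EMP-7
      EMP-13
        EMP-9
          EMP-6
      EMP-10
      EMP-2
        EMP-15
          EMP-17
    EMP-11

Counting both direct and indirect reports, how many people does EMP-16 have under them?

EMP-16 directly manages EMP-5. Under EMP-5: EMP-11, EMP-4, EMP-2, EMP-15, EMP-17, EMP-10, EMP-13, EMP-9, EMP-6, EMP-8, EMP-1, EMP-7, EMP-14, EMP-12, EMP-3 (15). That's 16 in total.

16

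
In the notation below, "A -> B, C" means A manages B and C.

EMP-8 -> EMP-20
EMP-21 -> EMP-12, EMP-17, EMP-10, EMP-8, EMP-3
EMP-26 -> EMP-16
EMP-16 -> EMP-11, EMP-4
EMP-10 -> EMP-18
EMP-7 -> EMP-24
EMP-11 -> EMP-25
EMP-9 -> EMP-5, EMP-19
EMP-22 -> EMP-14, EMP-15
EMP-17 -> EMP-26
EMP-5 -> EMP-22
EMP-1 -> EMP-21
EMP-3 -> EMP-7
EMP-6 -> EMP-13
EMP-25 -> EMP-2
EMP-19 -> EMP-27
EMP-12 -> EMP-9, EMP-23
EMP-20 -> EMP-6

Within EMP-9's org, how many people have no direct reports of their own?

3

The people in EMP-9's organization with no one reporting to them are EMP-27, EMP-15, EMP-14. That is 3.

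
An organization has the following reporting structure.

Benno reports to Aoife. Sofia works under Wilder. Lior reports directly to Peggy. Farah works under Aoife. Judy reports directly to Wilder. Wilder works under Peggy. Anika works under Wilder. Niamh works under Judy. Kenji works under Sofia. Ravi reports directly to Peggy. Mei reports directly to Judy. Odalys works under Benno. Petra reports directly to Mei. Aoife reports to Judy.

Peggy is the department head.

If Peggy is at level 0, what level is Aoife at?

3

Chain from Aoife up to Peggy: Aoife → Judy → Wilder → Peggy. That is 3 steps up, so Aoife is 3 levels below Peggy.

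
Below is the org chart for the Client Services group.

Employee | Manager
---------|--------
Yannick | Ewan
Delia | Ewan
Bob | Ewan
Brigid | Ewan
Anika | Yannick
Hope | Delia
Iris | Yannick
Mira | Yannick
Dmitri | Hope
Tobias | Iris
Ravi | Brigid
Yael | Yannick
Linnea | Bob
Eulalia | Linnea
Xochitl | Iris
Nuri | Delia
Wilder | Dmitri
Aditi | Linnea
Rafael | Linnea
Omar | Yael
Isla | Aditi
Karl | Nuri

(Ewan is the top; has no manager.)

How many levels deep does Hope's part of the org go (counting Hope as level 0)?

2

The longest chain under Hope runs Hope → Dmitri → Wilder, which is 2 levels below Hope.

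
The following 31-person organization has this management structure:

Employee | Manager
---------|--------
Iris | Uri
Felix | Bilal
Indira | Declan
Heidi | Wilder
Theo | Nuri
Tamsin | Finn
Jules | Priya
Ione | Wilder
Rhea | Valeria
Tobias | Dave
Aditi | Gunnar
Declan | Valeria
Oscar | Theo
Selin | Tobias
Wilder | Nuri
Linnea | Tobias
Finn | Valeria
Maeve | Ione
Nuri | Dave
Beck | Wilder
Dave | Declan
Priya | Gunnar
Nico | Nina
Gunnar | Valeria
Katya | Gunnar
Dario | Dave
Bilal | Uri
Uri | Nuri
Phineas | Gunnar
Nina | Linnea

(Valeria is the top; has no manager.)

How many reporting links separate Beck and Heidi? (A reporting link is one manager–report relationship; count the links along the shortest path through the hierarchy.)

2

Beck is 1 level below Wilder, and Heidi is 1 level below Wilder (their lowest common manager). The shortest path runs up from Beck to Wilder and back down to Heidi: 1 + 1 = 2 links.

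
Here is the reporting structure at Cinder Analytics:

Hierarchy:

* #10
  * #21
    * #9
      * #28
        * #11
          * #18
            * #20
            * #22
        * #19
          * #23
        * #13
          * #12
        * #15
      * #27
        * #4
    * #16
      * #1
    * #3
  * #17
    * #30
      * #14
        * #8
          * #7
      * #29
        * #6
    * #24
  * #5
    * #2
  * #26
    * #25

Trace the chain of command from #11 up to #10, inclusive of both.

#11 -> #28 -> #9 -> #21 -> #10

#11 reports to #28. #28 reports to #9. #9 reports to #21. #21 reports to #10. #10 is at the top.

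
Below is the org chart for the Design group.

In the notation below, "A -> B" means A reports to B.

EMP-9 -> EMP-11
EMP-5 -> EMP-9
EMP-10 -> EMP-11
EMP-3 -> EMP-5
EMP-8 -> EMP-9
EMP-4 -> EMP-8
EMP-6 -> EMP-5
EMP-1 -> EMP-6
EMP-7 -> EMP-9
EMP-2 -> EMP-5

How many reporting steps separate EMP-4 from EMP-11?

3

Chain from EMP-4 up to EMP-11: EMP-4 → EMP-8 → EMP-9 → EMP-11. That is 3 steps up, so EMP-4 is 3 levels below EMP-11.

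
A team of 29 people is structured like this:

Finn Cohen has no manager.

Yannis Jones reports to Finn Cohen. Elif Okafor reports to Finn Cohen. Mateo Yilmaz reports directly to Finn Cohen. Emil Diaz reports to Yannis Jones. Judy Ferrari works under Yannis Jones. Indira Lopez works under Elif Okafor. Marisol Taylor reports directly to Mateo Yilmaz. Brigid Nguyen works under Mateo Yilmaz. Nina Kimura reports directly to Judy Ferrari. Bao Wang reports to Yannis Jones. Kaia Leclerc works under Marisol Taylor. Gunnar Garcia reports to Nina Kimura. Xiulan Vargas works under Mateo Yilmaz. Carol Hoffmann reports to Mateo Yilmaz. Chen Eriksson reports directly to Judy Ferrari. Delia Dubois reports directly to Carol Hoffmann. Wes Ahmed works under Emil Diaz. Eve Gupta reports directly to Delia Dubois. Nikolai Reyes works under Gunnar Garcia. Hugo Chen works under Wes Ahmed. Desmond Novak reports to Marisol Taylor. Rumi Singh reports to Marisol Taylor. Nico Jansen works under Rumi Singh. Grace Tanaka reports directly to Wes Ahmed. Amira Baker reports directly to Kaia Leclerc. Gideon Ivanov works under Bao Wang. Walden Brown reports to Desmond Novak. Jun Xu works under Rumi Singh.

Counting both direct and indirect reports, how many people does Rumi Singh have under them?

2

Rumi Singh directly manages Nico Jansen, Jun Xu. Nico Jansen has no reports. Jun Xu has no reports. So Rumi Singh's organization is 2 direct reports plus everyone under them: 1 + 1 = 2.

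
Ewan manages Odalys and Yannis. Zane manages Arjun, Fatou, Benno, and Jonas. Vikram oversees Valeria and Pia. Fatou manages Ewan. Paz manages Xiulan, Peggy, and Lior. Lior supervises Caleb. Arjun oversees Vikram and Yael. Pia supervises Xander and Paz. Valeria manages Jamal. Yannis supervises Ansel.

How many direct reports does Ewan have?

2

Ewan directly manages Odalys, Yannis. That is 2 direct reports.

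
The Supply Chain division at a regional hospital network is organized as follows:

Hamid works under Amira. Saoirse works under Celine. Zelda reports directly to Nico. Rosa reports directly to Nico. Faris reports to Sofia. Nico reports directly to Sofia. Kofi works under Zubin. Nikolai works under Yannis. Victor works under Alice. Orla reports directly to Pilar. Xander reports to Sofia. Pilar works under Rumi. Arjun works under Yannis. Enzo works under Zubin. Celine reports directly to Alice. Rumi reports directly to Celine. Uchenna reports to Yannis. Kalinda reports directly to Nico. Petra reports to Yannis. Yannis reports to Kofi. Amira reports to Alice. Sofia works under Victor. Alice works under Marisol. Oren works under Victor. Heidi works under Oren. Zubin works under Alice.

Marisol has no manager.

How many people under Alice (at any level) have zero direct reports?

The people in Alice's organization with no one reporting to them are Hamid, Enzo, Petra, Arjun, Nikolai, Uchenna, Saoirse, Orla, Heidi, Xander, Zelda, Rosa, Kalinda, Faris. That is 14.

14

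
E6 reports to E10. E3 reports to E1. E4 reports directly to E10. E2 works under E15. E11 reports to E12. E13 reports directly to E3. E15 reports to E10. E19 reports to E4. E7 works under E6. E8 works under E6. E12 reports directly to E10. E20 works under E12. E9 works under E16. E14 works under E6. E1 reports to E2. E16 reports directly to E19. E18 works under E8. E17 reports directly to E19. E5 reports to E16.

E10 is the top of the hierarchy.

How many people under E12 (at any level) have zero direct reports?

2

The people in E12's organization with no one reporting to them are E20, E11. That is 2.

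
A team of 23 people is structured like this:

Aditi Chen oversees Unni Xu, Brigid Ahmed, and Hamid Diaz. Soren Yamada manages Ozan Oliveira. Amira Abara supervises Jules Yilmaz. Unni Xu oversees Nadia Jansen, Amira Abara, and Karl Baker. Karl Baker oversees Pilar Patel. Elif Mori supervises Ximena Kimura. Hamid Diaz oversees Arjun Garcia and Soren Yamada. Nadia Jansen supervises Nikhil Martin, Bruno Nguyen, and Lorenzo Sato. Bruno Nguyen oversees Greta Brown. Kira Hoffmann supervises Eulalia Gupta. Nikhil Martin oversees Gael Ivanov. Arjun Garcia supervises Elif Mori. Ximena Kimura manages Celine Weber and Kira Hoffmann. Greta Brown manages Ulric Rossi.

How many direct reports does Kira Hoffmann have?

Kira Hoffmann directly manages Eulalia Gupta. That is 1 direct report.

1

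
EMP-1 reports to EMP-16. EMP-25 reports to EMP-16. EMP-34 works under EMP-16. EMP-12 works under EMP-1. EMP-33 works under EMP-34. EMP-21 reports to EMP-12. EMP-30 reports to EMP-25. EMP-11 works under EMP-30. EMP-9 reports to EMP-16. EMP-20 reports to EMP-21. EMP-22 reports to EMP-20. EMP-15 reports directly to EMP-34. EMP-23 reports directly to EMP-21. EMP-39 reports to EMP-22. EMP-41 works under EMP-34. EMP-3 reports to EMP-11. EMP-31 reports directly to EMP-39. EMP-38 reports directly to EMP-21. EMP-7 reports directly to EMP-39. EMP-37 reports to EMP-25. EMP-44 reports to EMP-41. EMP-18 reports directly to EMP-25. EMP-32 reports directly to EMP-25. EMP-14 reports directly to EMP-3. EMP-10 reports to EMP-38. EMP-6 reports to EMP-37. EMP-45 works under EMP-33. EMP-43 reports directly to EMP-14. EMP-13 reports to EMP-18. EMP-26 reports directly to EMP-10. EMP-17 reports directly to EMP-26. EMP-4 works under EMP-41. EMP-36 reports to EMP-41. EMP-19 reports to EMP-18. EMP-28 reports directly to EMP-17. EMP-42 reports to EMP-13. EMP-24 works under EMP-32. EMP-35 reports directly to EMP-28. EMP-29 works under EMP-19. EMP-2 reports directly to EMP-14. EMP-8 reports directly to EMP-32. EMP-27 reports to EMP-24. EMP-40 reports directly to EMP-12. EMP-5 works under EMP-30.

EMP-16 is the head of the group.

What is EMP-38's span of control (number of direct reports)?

1

EMP-38 directly manages EMP-10. That is 1 direct report.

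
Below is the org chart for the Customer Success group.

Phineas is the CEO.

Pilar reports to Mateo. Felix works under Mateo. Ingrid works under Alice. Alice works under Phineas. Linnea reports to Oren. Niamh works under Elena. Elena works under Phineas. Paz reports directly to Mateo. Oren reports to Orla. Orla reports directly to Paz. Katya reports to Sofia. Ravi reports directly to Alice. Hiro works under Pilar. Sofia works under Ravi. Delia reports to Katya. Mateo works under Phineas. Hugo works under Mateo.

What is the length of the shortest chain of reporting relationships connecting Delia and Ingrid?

Delia is 4 levels below Alice, and Ingrid is 1 level below Alice (their lowest common manager). The shortest path runs up from Delia to Alice and back down to Ingrid: 4 + 1 = 5 links.

5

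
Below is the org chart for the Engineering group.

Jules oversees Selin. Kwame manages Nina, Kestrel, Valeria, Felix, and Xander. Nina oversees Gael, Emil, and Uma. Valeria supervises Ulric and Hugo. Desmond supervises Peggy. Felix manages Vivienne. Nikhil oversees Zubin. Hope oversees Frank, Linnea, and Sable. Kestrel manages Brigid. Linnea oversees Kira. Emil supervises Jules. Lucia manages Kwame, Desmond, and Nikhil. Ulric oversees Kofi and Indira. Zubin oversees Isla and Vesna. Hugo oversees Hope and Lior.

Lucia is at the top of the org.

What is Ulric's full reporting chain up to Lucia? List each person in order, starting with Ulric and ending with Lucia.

Ulric -> Valeria -> Kwame -> Lucia

Ulric reports to Valeria. Valeria reports to Kwame. Kwame reports to Lucia. Lucia is at the top.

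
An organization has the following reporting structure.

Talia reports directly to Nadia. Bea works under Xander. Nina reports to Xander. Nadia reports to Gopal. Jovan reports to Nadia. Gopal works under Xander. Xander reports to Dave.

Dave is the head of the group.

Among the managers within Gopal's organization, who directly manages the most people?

Nadia

Direct-report counts within Gopal's organization: Gopal has 1; Nadia has 2. The largest is 2, held by Nadia.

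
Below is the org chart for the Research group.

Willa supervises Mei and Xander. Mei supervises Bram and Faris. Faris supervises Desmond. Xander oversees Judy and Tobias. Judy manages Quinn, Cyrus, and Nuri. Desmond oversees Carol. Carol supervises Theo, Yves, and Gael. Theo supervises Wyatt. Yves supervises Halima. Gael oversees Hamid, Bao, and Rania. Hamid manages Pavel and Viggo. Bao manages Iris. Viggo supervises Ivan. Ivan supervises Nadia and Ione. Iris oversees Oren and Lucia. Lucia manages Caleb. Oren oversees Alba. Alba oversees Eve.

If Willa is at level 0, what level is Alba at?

Chain from Alba up to Willa: Alba → Oren → Iris → Bao → Gael → Carol → Desmond → Faris → Mei → Willa. That is 9 steps up, so Alba is 9 levels below Willa.

9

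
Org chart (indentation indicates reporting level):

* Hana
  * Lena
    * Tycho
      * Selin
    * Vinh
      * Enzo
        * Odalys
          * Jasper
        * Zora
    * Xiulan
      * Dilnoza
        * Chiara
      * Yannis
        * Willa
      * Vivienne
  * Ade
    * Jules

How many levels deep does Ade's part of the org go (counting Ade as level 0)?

The longest chain under Ade runs Ade → Jules, which is 1 level below Ade.

1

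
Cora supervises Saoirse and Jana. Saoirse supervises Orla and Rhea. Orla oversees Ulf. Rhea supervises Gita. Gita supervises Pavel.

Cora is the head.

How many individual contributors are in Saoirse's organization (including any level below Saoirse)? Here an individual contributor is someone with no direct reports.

The people in Saoirse's organization with no one reporting to them are Pavel, Ulf. That is 2.

2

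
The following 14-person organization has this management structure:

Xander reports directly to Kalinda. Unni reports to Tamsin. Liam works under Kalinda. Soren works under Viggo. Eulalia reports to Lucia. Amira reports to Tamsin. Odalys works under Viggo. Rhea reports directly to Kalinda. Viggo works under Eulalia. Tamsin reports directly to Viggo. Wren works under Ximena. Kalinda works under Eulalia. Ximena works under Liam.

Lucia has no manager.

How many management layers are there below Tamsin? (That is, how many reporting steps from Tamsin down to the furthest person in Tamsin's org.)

The longest chain under Tamsin runs Tamsin → Unni, which is 1 level below Tamsin.

1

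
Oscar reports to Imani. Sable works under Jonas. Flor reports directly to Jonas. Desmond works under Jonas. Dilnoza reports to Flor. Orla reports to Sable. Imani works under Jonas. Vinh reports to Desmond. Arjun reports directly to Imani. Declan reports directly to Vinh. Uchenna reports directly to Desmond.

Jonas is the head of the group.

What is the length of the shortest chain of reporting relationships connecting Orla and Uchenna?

Orla is 2 levels below Jonas, and Uchenna is 2 levels below Jonas (their lowest common manager). The shortest path runs up from Orla to Jonas and back down to Uchenna: 2 + 2 = 4 links.

4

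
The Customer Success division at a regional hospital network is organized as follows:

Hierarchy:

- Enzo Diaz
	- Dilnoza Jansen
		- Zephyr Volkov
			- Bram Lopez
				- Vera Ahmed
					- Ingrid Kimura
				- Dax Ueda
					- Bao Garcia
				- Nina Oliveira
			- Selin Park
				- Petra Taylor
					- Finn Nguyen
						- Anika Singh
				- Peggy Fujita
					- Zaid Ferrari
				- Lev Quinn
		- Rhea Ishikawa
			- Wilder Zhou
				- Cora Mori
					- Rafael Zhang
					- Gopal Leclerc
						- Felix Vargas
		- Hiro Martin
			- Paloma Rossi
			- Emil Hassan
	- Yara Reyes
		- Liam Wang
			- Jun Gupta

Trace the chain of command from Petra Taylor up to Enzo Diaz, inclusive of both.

Petra Taylor -> Selin Park -> Zephyr Volkov -> Dilnoza Jansen -> Enzo Diaz

Petra Taylor reports to Selin Park. Selin Park reports to Zephyr Volkov. Zephyr Volkov reports to Dilnoza Jansen. Dilnoza Jansen reports to Enzo Diaz. Enzo Diaz is at the top.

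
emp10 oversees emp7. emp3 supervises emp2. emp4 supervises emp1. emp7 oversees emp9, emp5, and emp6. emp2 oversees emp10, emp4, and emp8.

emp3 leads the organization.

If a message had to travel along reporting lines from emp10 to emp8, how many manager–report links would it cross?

2

emp10 is 1 level below emp2, and emp8 is 1 level below emp2 (their lowest common manager). The shortest path runs up from emp10 to emp2 and back down to emp8: 1 + 1 = 2 links.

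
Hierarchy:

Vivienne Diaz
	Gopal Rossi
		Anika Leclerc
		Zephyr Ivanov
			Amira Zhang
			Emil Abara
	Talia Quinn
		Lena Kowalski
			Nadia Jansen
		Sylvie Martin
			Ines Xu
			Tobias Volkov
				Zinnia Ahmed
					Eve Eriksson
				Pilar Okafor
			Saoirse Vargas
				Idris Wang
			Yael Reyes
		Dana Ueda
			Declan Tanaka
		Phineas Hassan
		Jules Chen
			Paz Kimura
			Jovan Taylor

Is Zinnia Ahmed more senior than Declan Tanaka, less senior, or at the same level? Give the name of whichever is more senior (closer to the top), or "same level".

Zinnia Ahmed is 4 levels below Vivienne Diaz; Declan Tanaka is 3. Declan Tanaka is higher.

Declan Tanaka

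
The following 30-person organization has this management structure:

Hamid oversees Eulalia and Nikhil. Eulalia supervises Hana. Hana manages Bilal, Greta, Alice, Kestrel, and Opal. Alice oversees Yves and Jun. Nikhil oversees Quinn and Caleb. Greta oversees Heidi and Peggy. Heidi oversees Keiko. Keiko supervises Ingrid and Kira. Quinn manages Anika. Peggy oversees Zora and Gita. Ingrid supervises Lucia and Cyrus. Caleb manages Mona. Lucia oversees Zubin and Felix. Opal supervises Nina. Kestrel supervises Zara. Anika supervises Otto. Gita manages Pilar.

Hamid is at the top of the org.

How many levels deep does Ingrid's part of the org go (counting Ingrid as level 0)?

The longest chain under Ingrid runs Ingrid → Lucia → Felix, which is 2 levels below Ingrid.

2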